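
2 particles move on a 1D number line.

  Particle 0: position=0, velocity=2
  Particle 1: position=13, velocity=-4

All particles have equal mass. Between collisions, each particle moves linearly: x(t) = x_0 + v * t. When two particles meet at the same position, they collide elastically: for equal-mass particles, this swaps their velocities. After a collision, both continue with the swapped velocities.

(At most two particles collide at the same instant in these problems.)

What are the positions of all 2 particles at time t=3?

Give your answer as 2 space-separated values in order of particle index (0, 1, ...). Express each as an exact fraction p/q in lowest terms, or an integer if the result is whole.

Collision at t=13/6: particles 0 and 1 swap velocities; positions: p0=13/3 p1=13/3; velocities now: v0=-4 v1=2
Advance to t=3 (no further collisions before then); velocities: v0=-4 v1=2; positions = 1 6

Answer: 1 6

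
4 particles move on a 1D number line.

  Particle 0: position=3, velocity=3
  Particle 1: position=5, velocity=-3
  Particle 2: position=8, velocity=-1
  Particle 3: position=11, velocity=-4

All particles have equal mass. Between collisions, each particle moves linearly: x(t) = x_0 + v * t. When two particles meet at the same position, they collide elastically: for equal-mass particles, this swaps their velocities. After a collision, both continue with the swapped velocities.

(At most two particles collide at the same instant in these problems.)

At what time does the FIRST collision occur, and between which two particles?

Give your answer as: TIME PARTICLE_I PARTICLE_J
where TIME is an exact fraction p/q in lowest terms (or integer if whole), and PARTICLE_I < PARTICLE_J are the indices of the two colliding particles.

Answer: 1/3 0 1

Derivation:
Pair (0,1): pos 3,5 vel 3,-3 -> gap=2, closing at 6/unit, collide at t=1/3
Pair (1,2): pos 5,8 vel -3,-1 -> not approaching (rel speed -2 <= 0)
Pair (2,3): pos 8,11 vel -1,-4 -> gap=3, closing at 3/unit, collide at t=1
Earliest collision: t=1/3 between 0 and 1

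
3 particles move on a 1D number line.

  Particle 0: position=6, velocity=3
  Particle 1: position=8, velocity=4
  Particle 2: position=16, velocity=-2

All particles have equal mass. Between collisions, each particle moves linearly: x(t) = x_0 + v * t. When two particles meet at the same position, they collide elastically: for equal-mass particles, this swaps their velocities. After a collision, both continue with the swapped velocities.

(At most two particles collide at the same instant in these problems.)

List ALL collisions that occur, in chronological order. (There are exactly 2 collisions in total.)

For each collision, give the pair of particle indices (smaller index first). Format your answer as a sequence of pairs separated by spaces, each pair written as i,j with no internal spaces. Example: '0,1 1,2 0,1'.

Collision at t=4/3: particles 1 and 2 swap velocities; positions: p0=10 p1=40/3 p2=40/3; velocities now: v0=3 v1=-2 v2=4
Collision at t=2: particles 0 and 1 swap velocities; positions: p0=12 p1=12 p2=16; velocities now: v0=-2 v1=3 v2=4

Answer: 1,2 0,1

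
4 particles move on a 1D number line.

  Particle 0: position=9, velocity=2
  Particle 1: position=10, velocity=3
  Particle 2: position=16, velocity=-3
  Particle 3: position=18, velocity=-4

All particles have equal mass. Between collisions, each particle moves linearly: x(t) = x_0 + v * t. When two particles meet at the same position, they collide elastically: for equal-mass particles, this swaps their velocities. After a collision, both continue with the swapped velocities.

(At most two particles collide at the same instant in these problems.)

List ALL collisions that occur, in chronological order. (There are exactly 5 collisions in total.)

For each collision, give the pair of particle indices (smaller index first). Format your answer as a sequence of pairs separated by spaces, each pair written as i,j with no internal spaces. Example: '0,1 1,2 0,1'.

Answer: 1,2 2,3 0,1 1,2 0,1

Derivation:
Collision at t=1: particles 1 and 2 swap velocities; positions: p0=11 p1=13 p2=13 p3=14; velocities now: v0=2 v1=-3 v2=3 v3=-4
Collision at t=8/7: particles 2 and 3 swap velocities; positions: p0=79/7 p1=88/7 p2=94/7 p3=94/7; velocities now: v0=2 v1=-3 v2=-4 v3=3
Collision at t=7/5: particles 0 and 1 swap velocities; positions: p0=59/5 p1=59/5 p2=62/5 p3=71/5; velocities now: v0=-3 v1=2 v2=-4 v3=3
Collision at t=3/2: particles 1 and 2 swap velocities; positions: p0=23/2 p1=12 p2=12 p3=29/2; velocities now: v0=-3 v1=-4 v2=2 v3=3
Collision at t=2: particles 0 and 1 swap velocities; positions: p0=10 p1=10 p2=13 p3=16; velocities now: v0=-4 v1=-3 v2=2 v3=3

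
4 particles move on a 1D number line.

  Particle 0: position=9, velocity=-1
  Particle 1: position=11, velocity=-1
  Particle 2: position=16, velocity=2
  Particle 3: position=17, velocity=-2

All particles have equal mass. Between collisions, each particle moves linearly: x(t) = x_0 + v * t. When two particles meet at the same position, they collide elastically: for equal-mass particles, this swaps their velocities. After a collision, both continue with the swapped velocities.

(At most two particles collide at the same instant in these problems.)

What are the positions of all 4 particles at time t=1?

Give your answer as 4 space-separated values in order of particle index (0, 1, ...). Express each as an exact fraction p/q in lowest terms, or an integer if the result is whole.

Answer: 8 10 15 18

Derivation:
Collision at t=1/4: particles 2 and 3 swap velocities; positions: p0=35/4 p1=43/4 p2=33/2 p3=33/2; velocities now: v0=-1 v1=-1 v2=-2 v3=2
Advance to t=1 (no further collisions before then); velocities: v0=-1 v1=-1 v2=-2 v3=2; positions = 8 10 15 18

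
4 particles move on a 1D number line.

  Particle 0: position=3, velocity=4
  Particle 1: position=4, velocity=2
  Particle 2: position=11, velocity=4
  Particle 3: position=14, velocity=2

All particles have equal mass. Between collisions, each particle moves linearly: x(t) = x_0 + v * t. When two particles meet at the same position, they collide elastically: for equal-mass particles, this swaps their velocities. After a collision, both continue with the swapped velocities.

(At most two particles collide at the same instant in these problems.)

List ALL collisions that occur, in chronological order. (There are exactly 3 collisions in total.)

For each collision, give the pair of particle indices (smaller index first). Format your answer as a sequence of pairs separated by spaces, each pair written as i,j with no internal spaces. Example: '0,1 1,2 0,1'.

Collision at t=1/2: particles 0 and 1 swap velocities; positions: p0=5 p1=5 p2=13 p3=15; velocities now: v0=2 v1=4 v2=4 v3=2
Collision at t=3/2: particles 2 and 3 swap velocities; positions: p0=7 p1=9 p2=17 p3=17; velocities now: v0=2 v1=4 v2=2 v3=4
Collision at t=11/2: particles 1 and 2 swap velocities; positions: p0=15 p1=25 p2=25 p3=33; velocities now: v0=2 v1=2 v2=4 v3=4

Answer: 0,1 2,3 1,2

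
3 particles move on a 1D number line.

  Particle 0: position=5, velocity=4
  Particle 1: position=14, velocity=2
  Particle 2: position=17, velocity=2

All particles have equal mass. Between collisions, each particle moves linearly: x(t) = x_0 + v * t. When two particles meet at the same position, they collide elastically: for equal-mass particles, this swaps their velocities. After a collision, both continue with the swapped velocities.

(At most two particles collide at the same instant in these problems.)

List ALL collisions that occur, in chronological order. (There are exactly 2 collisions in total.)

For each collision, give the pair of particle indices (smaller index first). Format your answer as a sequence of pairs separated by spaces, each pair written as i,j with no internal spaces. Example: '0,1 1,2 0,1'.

Collision at t=9/2: particles 0 and 1 swap velocities; positions: p0=23 p1=23 p2=26; velocities now: v0=2 v1=4 v2=2
Collision at t=6: particles 1 and 2 swap velocities; positions: p0=26 p1=29 p2=29; velocities now: v0=2 v1=2 v2=4

Answer: 0,1 1,2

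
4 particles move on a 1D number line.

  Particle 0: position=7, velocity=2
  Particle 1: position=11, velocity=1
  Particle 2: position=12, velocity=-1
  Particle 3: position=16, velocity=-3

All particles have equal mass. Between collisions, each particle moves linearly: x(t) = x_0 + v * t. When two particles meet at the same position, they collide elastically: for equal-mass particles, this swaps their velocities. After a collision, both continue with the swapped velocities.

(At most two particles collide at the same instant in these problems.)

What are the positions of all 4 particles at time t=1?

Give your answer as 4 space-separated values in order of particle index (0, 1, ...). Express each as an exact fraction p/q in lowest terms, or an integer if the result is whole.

Collision at t=1/2: particles 1 and 2 swap velocities; positions: p0=8 p1=23/2 p2=23/2 p3=29/2; velocities now: v0=2 v1=-1 v2=1 v3=-3
Advance to t=1 (no further collisions before then); velocities: v0=2 v1=-1 v2=1 v3=-3; positions = 9 11 12 13

Answer: 9 11 12 13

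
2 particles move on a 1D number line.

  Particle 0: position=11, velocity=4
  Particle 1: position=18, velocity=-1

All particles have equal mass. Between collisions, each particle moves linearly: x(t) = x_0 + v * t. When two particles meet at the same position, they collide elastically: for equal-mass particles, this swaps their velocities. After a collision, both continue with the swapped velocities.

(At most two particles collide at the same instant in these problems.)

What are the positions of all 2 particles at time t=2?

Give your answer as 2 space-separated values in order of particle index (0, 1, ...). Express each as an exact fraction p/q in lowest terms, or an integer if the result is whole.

Collision at t=7/5: particles 0 and 1 swap velocities; positions: p0=83/5 p1=83/5; velocities now: v0=-1 v1=4
Advance to t=2 (no further collisions before then); velocities: v0=-1 v1=4; positions = 16 19

Answer: 16 19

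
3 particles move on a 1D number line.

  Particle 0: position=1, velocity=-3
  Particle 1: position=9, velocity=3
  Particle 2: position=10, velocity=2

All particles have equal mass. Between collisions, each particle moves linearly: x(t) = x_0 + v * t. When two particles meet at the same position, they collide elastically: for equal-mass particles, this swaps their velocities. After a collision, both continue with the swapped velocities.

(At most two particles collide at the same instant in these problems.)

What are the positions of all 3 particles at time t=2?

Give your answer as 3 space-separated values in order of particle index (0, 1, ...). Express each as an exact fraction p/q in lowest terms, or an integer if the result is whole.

Collision at t=1: particles 1 and 2 swap velocities; positions: p0=-2 p1=12 p2=12; velocities now: v0=-3 v1=2 v2=3
Advance to t=2 (no further collisions before then); velocities: v0=-3 v1=2 v2=3; positions = -5 14 15

Answer: -5 14 15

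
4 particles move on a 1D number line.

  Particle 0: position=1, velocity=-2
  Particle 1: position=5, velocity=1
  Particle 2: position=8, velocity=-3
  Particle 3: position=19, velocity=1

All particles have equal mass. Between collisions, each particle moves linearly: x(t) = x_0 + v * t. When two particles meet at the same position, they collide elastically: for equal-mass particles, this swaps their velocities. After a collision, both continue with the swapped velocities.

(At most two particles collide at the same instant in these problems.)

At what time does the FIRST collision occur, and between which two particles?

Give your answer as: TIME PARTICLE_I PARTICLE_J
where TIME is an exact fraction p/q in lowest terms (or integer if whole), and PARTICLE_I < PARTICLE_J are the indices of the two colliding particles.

Pair (0,1): pos 1,5 vel -2,1 -> not approaching (rel speed -3 <= 0)
Pair (1,2): pos 5,8 vel 1,-3 -> gap=3, closing at 4/unit, collide at t=3/4
Pair (2,3): pos 8,19 vel -3,1 -> not approaching (rel speed -4 <= 0)
Earliest collision: t=3/4 between 1 and 2

Answer: 3/4 1 2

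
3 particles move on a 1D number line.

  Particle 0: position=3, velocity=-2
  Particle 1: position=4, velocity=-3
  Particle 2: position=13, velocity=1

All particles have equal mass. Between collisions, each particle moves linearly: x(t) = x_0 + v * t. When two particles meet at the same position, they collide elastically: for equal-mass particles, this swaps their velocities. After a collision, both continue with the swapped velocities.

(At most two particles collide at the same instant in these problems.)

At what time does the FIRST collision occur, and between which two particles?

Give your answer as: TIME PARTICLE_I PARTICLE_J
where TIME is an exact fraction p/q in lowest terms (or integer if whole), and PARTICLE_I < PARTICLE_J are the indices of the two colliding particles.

Answer: 1 0 1

Derivation:
Pair (0,1): pos 3,4 vel -2,-3 -> gap=1, closing at 1/unit, collide at t=1
Pair (1,2): pos 4,13 vel -3,1 -> not approaching (rel speed -4 <= 0)
Earliest collision: t=1 between 0 and 1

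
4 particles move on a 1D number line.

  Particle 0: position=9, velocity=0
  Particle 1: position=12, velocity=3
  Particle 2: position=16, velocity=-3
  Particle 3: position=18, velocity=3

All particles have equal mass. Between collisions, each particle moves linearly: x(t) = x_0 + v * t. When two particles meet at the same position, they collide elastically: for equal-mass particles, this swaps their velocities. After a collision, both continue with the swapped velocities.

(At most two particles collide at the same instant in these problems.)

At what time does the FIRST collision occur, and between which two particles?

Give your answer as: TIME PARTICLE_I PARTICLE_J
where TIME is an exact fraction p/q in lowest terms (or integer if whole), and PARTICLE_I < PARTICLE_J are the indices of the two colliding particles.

Pair (0,1): pos 9,12 vel 0,3 -> not approaching (rel speed -3 <= 0)
Pair (1,2): pos 12,16 vel 3,-3 -> gap=4, closing at 6/unit, collide at t=2/3
Pair (2,3): pos 16,18 vel -3,3 -> not approaching (rel speed -6 <= 0)
Earliest collision: t=2/3 between 1 and 2

Answer: 2/3 1 2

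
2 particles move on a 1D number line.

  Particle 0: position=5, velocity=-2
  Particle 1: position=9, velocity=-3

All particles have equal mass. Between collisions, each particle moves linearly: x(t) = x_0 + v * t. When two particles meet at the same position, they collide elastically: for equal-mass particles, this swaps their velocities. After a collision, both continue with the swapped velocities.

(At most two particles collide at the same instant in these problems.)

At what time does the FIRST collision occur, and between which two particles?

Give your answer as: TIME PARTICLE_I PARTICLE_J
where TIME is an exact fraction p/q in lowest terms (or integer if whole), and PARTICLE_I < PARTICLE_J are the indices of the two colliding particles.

Pair (0,1): pos 5,9 vel -2,-3 -> gap=4, closing at 1/unit, collide at t=4
Earliest collision: t=4 between 0 and 1

Answer: 4 0 1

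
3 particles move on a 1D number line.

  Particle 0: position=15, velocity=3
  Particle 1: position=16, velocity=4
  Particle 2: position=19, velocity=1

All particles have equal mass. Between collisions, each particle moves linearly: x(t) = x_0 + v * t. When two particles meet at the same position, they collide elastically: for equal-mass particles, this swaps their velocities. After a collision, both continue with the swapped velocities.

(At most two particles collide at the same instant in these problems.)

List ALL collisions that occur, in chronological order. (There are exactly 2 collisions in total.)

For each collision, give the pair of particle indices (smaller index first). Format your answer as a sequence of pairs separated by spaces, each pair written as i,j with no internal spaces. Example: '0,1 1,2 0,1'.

Answer: 1,2 0,1

Derivation:
Collision at t=1: particles 1 and 2 swap velocities; positions: p0=18 p1=20 p2=20; velocities now: v0=3 v1=1 v2=4
Collision at t=2: particles 0 and 1 swap velocities; positions: p0=21 p1=21 p2=24; velocities now: v0=1 v1=3 v2=4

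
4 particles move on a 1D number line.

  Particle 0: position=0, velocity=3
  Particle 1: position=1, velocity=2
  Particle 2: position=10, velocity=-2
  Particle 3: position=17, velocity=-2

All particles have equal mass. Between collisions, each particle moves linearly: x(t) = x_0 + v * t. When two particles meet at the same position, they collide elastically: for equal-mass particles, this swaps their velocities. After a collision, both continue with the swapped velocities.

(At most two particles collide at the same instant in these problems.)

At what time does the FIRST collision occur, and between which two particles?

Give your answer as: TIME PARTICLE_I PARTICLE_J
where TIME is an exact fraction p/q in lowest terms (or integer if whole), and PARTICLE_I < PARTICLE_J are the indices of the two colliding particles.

Pair (0,1): pos 0,1 vel 3,2 -> gap=1, closing at 1/unit, collide at t=1
Pair (1,2): pos 1,10 vel 2,-2 -> gap=9, closing at 4/unit, collide at t=9/4
Pair (2,3): pos 10,17 vel -2,-2 -> not approaching (rel speed 0 <= 0)
Earliest collision: t=1 between 0 and 1

Answer: 1 0 1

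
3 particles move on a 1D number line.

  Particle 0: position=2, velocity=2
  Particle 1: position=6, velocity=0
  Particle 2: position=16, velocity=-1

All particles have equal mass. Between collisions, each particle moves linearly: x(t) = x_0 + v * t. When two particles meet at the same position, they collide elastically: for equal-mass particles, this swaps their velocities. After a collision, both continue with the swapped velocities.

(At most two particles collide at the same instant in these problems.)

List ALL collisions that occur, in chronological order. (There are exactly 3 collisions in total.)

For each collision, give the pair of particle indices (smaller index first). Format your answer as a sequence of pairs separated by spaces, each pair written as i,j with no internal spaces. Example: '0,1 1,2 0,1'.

Collision at t=2: particles 0 and 1 swap velocities; positions: p0=6 p1=6 p2=14; velocities now: v0=0 v1=2 v2=-1
Collision at t=14/3: particles 1 and 2 swap velocities; positions: p0=6 p1=34/3 p2=34/3; velocities now: v0=0 v1=-1 v2=2
Collision at t=10: particles 0 and 1 swap velocities; positions: p0=6 p1=6 p2=22; velocities now: v0=-1 v1=0 v2=2

Answer: 0,1 1,2 0,1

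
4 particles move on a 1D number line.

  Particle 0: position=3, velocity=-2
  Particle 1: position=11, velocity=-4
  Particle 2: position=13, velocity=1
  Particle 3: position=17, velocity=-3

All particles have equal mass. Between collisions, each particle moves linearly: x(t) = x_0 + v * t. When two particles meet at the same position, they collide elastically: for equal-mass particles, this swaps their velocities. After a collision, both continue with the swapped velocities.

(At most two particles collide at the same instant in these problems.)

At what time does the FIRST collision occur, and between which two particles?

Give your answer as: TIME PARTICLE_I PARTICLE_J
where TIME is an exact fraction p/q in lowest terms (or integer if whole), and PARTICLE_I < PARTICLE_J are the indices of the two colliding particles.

Answer: 1 2 3

Derivation:
Pair (0,1): pos 3,11 vel -2,-4 -> gap=8, closing at 2/unit, collide at t=4
Pair (1,2): pos 11,13 vel -4,1 -> not approaching (rel speed -5 <= 0)
Pair (2,3): pos 13,17 vel 1,-3 -> gap=4, closing at 4/unit, collide at t=1
Earliest collision: t=1 between 2 and 3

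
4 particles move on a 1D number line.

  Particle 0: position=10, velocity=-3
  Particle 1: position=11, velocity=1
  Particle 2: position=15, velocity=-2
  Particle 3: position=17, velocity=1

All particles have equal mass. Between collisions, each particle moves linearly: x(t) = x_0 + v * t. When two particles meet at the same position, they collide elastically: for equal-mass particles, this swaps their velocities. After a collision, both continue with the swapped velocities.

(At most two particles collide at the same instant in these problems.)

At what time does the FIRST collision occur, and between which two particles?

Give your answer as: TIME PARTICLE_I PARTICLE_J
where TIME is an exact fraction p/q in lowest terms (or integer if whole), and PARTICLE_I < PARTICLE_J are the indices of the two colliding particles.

Answer: 4/3 1 2

Derivation:
Pair (0,1): pos 10,11 vel -3,1 -> not approaching (rel speed -4 <= 0)
Pair (1,2): pos 11,15 vel 1,-2 -> gap=4, closing at 3/unit, collide at t=4/3
Pair (2,3): pos 15,17 vel -2,1 -> not approaching (rel speed -3 <= 0)
Earliest collision: t=4/3 between 1 and 2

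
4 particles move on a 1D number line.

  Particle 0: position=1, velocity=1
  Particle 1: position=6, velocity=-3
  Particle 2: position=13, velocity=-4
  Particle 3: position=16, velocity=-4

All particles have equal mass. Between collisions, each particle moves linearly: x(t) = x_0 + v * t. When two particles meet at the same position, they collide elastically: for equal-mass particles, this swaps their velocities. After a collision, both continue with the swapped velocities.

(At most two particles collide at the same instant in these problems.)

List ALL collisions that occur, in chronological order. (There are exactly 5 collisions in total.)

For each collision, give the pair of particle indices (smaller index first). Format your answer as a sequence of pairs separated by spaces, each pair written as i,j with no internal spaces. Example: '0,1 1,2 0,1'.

Collision at t=5/4: particles 0 and 1 swap velocities; positions: p0=9/4 p1=9/4 p2=8 p3=11; velocities now: v0=-3 v1=1 v2=-4 v3=-4
Collision at t=12/5: particles 1 and 2 swap velocities; positions: p0=-6/5 p1=17/5 p2=17/5 p3=32/5; velocities now: v0=-3 v1=-4 v2=1 v3=-4
Collision at t=3: particles 2 and 3 swap velocities; positions: p0=-3 p1=1 p2=4 p3=4; velocities now: v0=-3 v1=-4 v2=-4 v3=1
Collision at t=7: particles 0 and 1 swap velocities; positions: p0=-15 p1=-15 p2=-12 p3=8; velocities now: v0=-4 v1=-3 v2=-4 v3=1
Collision at t=10: particles 1 and 2 swap velocities; positions: p0=-27 p1=-24 p2=-24 p3=11; velocities now: v0=-4 v1=-4 v2=-3 v3=1

Answer: 0,1 1,2 2,3 0,1 1,2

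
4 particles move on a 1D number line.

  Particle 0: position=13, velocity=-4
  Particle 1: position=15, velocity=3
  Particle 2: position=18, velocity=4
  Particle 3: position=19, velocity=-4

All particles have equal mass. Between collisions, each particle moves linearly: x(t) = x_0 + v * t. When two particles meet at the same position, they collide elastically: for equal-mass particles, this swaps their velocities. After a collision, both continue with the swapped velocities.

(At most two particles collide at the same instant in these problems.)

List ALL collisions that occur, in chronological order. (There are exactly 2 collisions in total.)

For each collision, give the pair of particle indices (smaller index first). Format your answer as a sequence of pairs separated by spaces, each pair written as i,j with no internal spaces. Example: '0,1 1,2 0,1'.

Answer: 2,3 1,2

Derivation:
Collision at t=1/8: particles 2 and 3 swap velocities; positions: p0=25/2 p1=123/8 p2=37/2 p3=37/2; velocities now: v0=-4 v1=3 v2=-4 v3=4
Collision at t=4/7: particles 1 and 2 swap velocities; positions: p0=75/7 p1=117/7 p2=117/7 p3=142/7; velocities now: v0=-4 v1=-4 v2=3 v3=4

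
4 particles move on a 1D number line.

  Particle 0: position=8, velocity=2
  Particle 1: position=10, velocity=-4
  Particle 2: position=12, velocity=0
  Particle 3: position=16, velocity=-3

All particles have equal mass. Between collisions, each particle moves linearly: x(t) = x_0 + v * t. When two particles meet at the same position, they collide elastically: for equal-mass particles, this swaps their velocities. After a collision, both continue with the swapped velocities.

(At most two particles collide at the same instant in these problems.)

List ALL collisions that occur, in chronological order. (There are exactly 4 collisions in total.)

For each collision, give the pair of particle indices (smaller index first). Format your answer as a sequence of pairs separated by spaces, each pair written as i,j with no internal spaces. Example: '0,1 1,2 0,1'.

Collision at t=1/3: particles 0 and 1 swap velocities; positions: p0=26/3 p1=26/3 p2=12 p3=15; velocities now: v0=-4 v1=2 v2=0 v3=-3
Collision at t=4/3: particles 2 and 3 swap velocities; positions: p0=14/3 p1=32/3 p2=12 p3=12; velocities now: v0=-4 v1=2 v2=-3 v3=0
Collision at t=8/5: particles 1 and 2 swap velocities; positions: p0=18/5 p1=56/5 p2=56/5 p3=12; velocities now: v0=-4 v1=-3 v2=2 v3=0
Collision at t=2: particles 2 and 3 swap velocities; positions: p0=2 p1=10 p2=12 p3=12; velocities now: v0=-4 v1=-3 v2=0 v3=2

Answer: 0,1 2,3 1,2 2,3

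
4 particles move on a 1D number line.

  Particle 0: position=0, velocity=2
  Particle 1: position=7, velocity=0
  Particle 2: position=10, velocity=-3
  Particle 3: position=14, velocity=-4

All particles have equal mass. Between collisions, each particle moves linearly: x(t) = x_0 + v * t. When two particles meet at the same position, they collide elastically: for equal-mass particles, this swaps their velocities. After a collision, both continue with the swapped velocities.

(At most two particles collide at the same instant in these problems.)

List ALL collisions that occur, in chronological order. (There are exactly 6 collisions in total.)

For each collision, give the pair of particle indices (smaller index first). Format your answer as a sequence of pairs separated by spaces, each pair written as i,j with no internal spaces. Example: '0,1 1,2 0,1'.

Collision at t=1: particles 1 and 2 swap velocities; positions: p0=2 p1=7 p2=7 p3=10; velocities now: v0=2 v1=-3 v2=0 v3=-4
Collision at t=7/4: particles 2 and 3 swap velocities; positions: p0=7/2 p1=19/4 p2=7 p3=7; velocities now: v0=2 v1=-3 v2=-4 v3=0
Collision at t=2: particles 0 and 1 swap velocities; positions: p0=4 p1=4 p2=6 p3=7; velocities now: v0=-3 v1=2 v2=-4 v3=0
Collision at t=7/3: particles 1 and 2 swap velocities; positions: p0=3 p1=14/3 p2=14/3 p3=7; velocities now: v0=-3 v1=-4 v2=2 v3=0
Collision at t=7/2: particles 2 and 3 swap velocities; positions: p0=-1/2 p1=0 p2=7 p3=7; velocities now: v0=-3 v1=-4 v2=0 v3=2
Collision at t=4: particles 0 and 1 swap velocities; positions: p0=-2 p1=-2 p2=7 p3=8; velocities now: v0=-4 v1=-3 v2=0 v3=2

Answer: 1,2 2,3 0,1 1,2 2,3 0,1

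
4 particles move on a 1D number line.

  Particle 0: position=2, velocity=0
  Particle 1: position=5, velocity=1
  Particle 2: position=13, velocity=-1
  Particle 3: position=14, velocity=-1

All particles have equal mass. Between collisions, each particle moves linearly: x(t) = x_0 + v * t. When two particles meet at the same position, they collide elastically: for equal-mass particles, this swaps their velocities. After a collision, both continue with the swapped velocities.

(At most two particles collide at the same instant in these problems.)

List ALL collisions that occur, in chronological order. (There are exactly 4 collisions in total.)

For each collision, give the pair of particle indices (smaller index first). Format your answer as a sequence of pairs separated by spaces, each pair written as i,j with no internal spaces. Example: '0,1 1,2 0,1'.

Collision at t=4: particles 1 and 2 swap velocities; positions: p0=2 p1=9 p2=9 p3=10; velocities now: v0=0 v1=-1 v2=1 v3=-1
Collision at t=9/2: particles 2 and 3 swap velocities; positions: p0=2 p1=17/2 p2=19/2 p3=19/2; velocities now: v0=0 v1=-1 v2=-1 v3=1
Collision at t=11: particles 0 and 1 swap velocities; positions: p0=2 p1=2 p2=3 p3=16; velocities now: v0=-1 v1=0 v2=-1 v3=1
Collision at t=12: particles 1 and 2 swap velocities; positions: p0=1 p1=2 p2=2 p3=17; velocities now: v0=-1 v1=-1 v2=0 v3=1

Answer: 1,2 2,3 0,1 1,2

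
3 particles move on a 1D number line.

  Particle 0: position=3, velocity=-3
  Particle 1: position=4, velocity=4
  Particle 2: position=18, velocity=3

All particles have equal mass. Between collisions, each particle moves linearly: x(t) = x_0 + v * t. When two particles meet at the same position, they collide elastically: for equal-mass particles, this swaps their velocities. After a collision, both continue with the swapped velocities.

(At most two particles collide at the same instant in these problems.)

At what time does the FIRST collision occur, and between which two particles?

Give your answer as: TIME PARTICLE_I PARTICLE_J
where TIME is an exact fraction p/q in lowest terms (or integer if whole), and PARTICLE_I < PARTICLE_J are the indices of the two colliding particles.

Pair (0,1): pos 3,4 vel -3,4 -> not approaching (rel speed -7 <= 0)
Pair (1,2): pos 4,18 vel 4,3 -> gap=14, closing at 1/unit, collide at t=14
Earliest collision: t=14 between 1 and 2

Answer: 14 1 2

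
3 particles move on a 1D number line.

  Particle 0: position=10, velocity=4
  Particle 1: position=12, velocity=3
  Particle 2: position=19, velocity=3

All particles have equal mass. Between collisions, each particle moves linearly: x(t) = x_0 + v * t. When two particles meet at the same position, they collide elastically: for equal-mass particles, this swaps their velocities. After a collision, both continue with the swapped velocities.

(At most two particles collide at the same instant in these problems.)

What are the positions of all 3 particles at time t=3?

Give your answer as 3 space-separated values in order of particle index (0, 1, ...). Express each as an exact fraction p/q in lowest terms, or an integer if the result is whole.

Answer: 21 22 28

Derivation:
Collision at t=2: particles 0 and 1 swap velocities; positions: p0=18 p1=18 p2=25; velocities now: v0=3 v1=4 v2=3
Advance to t=3 (no further collisions before then); velocities: v0=3 v1=4 v2=3; positions = 21 22 28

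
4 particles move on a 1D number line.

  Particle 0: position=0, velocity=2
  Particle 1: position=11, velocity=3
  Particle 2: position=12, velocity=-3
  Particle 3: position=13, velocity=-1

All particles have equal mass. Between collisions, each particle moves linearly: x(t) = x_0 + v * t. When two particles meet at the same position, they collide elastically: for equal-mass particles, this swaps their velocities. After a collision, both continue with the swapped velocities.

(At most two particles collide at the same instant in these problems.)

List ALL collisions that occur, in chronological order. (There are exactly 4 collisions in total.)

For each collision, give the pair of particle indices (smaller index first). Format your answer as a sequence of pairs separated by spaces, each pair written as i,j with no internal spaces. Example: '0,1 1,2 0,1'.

Answer: 1,2 2,3 0,1 1,2

Derivation:
Collision at t=1/6: particles 1 and 2 swap velocities; positions: p0=1/3 p1=23/2 p2=23/2 p3=77/6; velocities now: v0=2 v1=-3 v2=3 v3=-1
Collision at t=1/2: particles 2 and 3 swap velocities; positions: p0=1 p1=21/2 p2=25/2 p3=25/2; velocities now: v0=2 v1=-3 v2=-1 v3=3
Collision at t=12/5: particles 0 and 1 swap velocities; positions: p0=24/5 p1=24/5 p2=53/5 p3=91/5; velocities now: v0=-3 v1=2 v2=-1 v3=3
Collision at t=13/3: particles 1 and 2 swap velocities; positions: p0=-1 p1=26/3 p2=26/3 p3=24; velocities now: v0=-3 v1=-1 v2=2 v3=3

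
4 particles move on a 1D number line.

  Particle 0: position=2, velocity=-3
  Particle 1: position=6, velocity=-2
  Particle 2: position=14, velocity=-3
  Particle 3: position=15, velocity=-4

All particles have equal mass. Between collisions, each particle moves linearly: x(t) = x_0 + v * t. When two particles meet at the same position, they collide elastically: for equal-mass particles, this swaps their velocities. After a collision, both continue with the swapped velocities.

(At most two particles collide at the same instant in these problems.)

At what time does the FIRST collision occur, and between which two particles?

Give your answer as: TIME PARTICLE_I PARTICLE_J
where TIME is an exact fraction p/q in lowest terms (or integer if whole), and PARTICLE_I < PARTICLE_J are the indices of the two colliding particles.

Answer: 1 2 3

Derivation:
Pair (0,1): pos 2,6 vel -3,-2 -> not approaching (rel speed -1 <= 0)
Pair (1,2): pos 6,14 vel -2,-3 -> gap=8, closing at 1/unit, collide at t=8
Pair (2,3): pos 14,15 vel -3,-4 -> gap=1, closing at 1/unit, collide at t=1
Earliest collision: t=1 between 2 and 3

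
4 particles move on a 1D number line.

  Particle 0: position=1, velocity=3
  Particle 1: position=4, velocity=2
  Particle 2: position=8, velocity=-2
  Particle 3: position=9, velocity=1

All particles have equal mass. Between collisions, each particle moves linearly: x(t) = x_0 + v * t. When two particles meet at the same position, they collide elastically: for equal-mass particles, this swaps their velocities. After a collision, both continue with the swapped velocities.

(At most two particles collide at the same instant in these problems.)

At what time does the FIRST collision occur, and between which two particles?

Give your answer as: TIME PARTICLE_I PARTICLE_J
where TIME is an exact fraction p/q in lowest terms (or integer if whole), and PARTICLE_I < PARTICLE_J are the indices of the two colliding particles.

Answer: 1 1 2

Derivation:
Pair (0,1): pos 1,4 vel 3,2 -> gap=3, closing at 1/unit, collide at t=3
Pair (1,2): pos 4,8 vel 2,-2 -> gap=4, closing at 4/unit, collide at t=1
Pair (2,3): pos 8,9 vel -2,1 -> not approaching (rel speed -3 <= 0)
Earliest collision: t=1 between 1 and 2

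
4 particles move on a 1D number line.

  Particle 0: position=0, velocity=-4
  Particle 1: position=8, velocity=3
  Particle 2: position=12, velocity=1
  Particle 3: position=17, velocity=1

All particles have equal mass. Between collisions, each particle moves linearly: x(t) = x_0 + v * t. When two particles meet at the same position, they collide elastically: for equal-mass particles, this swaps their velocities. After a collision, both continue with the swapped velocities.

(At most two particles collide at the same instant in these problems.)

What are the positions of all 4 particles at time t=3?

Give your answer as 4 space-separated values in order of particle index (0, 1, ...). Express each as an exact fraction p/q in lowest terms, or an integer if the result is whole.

Answer: -12 15 17 20

Derivation:
Collision at t=2: particles 1 and 2 swap velocities; positions: p0=-8 p1=14 p2=14 p3=19; velocities now: v0=-4 v1=1 v2=3 v3=1
Advance to t=3 (no further collisions before then); velocities: v0=-4 v1=1 v2=3 v3=1; positions = -12 15 17 20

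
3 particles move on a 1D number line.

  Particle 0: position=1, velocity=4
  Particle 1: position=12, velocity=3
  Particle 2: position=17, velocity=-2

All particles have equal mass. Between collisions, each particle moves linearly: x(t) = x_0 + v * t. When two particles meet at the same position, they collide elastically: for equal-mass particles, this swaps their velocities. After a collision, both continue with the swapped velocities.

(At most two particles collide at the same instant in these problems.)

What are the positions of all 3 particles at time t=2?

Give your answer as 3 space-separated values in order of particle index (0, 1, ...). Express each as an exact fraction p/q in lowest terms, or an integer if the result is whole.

Collision at t=1: particles 1 and 2 swap velocities; positions: p0=5 p1=15 p2=15; velocities now: v0=4 v1=-2 v2=3
Advance to t=2 (no further collisions before then); velocities: v0=4 v1=-2 v2=3; positions = 9 13 18

Answer: 9 13 18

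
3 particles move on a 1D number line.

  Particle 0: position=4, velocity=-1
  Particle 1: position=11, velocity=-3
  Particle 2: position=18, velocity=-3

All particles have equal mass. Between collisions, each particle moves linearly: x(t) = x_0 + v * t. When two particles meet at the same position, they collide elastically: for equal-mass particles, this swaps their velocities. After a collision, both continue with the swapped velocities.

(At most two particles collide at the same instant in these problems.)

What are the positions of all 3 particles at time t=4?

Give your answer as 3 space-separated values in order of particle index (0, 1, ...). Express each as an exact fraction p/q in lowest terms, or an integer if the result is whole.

Collision at t=7/2: particles 0 and 1 swap velocities; positions: p0=1/2 p1=1/2 p2=15/2; velocities now: v0=-3 v1=-1 v2=-3
Advance to t=4 (no further collisions before then); velocities: v0=-3 v1=-1 v2=-3; positions = -1 0 6

Answer: -1 0 6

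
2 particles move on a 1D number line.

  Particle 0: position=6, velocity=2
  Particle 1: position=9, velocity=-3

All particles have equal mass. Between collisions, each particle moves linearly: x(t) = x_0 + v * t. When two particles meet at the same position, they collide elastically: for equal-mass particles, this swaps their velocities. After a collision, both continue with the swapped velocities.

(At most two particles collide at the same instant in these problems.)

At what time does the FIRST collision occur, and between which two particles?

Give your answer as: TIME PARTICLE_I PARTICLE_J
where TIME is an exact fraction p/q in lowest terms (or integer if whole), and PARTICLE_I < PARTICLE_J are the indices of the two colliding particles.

Answer: 3/5 0 1

Derivation:
Pair (0,1): pos 6,9 vel 2,-3 -> gap=3, closing at 5/unit, collide at t=3/5
Earliest collision: t=3/5 between 0 and 1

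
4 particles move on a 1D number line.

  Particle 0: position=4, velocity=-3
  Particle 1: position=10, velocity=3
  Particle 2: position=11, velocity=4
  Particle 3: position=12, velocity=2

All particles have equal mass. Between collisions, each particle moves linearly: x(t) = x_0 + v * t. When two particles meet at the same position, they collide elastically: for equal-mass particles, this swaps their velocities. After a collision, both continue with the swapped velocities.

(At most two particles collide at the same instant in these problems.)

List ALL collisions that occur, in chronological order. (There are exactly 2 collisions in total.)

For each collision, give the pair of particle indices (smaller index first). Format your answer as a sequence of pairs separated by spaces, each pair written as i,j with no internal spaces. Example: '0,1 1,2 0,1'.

Answer: 2,3 1,2

Derivation:
Collision at t=1/2: particles 2 and 3 swap velocities; positions: p0=5/2 p1=23/2 p2=13 p3=13; velocities now: v0=-3 v1=3 v2=2 v3=4
Collision at t=2: particles 1 and 2 swap velocities; positions: p0=-2 p1=16 p2=16 p3=19; velocities now: v0=-3 v1=2 v2=3 v3=4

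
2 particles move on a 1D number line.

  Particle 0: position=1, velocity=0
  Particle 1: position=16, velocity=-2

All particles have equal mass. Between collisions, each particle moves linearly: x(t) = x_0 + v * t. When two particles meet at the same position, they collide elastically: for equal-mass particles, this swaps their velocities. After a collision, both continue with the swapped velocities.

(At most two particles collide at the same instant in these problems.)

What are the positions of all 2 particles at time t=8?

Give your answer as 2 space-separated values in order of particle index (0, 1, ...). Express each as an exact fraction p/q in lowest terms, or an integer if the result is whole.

Answer: 0 1

Derivation:
Collision at t=15/2: particles 0 and 1 swap velocities; positions: p0=1 p1=1; velocities now: v0=-2 v1=0
Advance to t=8 (no further collisions before then); velocities: v0=-2 v1=0; positions = 0 1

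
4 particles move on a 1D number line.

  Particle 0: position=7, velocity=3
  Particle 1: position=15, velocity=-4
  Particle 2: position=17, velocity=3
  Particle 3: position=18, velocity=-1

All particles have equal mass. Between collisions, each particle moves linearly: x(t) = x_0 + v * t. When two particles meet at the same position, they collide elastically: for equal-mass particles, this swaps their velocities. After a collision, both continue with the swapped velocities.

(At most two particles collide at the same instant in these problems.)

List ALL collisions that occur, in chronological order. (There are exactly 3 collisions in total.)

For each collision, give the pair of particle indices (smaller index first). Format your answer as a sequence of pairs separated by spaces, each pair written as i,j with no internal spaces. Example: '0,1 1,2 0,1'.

Answer: 2,3 0,1 1,2

Derivation:
Collision at t=1/4: particles 2 and 3 swap velocities; positions: p0=31/4 p1=14 p2=71/4 p3=71/4; velocities now: v0=3 v1=-4 v2=-1 v3=3
Collision at t=8/7: particles 0 and 1 swap velocities; positions: p0=73/7 p1=73/7 p2=118/7 p3=143/7; velocities now: v0=-4 v1=3 v2=-1 v3=3
Collision at t=11/4: particles 1 and 2 swap velocities; positions: p0=4 p1=61/4 p2=61/4 p3=101/4; velocities now: v0=-4 v1=-1 v2=3 v3=3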